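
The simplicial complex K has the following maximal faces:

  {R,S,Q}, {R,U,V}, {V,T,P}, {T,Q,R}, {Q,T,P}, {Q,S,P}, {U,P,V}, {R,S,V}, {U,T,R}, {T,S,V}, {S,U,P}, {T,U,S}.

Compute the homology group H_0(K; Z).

H_0 = Z.

We work with the vertex ordering P < Q < R < S < T < U < V. The simplices of K, each written with vertices in increasing order, are:

  0-simplices (7): P, Q, R, S, T, U, V
  1-simplices (18): PQ, PS, PT, PU, PV, QR, QS, QT, RS, RT, RU, RV, ST, SU, SV, TU, TV, UV
  2-simplices (12): PQS, PQT, PSU, PTV, PUV, QRS, QRT, RSV, RTU, RUV, STU, STV

giving chain groups C_0 ≅ Z^7, C_1 ≅ Z^18, C_2 ≅ Z^12.

Boundary ∂_1: C_1 → C_0 maps an edge to its endpoints' difference, ∂[p,q] = q − p.
As a 7×18 matrix over Z this has rank 6, with invariant factors (1,1,1,1,1,1).

Boundary ∂_2: C_2 → C_1 maps a triangle to the signed sum of its edges. For instance
  ∂STU = TU − SU + ST,
  ∂RUV = UV − RV + RU.
This gives a 18×12 integer matrix of rank 12; reducing to Smith normal form yields diagonal entries (1,1,1,1,1,1,1,1,1,1,1,2).

Reading off H_k = ker ∂_k / im ∂_{k+1}:

  H_0: rank C_0 − rank ∂_1 = 7 − 6 = 1, and the invariant factors of ∂_1 are all 1, so H_0 ≅ Z.

(K is a triangulation of the real projective plane RP^2.)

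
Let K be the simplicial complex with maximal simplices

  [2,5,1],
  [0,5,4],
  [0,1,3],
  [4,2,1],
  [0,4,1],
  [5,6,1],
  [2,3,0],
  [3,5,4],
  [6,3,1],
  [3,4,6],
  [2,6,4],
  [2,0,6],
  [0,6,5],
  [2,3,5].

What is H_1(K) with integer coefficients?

Fix the vertex order 0 < 1 < 2 < 3 < 4 < 5 < 6 and write every simplex with vertices in increasing order. Then dim K = 2 and the simplices of K are:

  0-simplices (7): [0], [1], [2], [3], [4], [5], [6]
  1-simplices (21): [0,1], [0,2], [0,3], [0,4], [0,5], [0,6], [1,2], [1,3], [1,4], [1,5], [1,6], [2,3], [2,4], [2,5], [2,6], [3,4], [3,5], [3,6], [4,5], [4,6], [5,6]
  2-simplices (14): [0,1,3], [0,1,4], [0,2,3], [0,2,6], [0,4,5], [0,5,6], [1,2,4], [1,2,5], [1,3,6], [1,5,6], [2,3,5], [2,4,6], [3,4,5], [3,4,6]

so the chain groups are C_0 ≅ Z^7, C_1 ≅ Z^21, C_2 ≅ Z^14.

Boundary ∂_1: C_1 → C_0 is given by ∂[p,q] = [q] − [p]. For instance
  ∂[1,6] = [6] − [1].
The 7×21 boundary matrix has rank 6 and Smith normal form diag(1,1,1,1,1,1).

The boundary map ∂_2: C_2 → C_1 acts by ∂[p,q,r] = [q,r] − [p,r] + [p,q]. For instance
  ∂[0,2,6] = [2,6] − [0,6] + [0,2],
  ∂[2,4,6] = [4,6] − [2,6] + [2,4].
As a 21×14 matrix over Z this has rank 13, with invariant factors (1,1,1,1,1,1,1,1,1,1,1,1,1).

Now H_k = ker ∂_k / im ∂_{k+1}, so:

  H_1: rank ker ∂_1 − rank ∂_2 = (21 − 6) − 13 = 2, and the invariant factors of ∂_2 are all 1, so H_1 ≅ Z^2.

H_1 ≅ Z^2.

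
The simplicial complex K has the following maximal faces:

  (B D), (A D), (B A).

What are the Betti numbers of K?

K has 3 vertices, 3 edges.
rank ∂_0 = 0, rank ∂_1 = 2 ⇒ b_0 = 3 − 0 − 2 = 1; all invariant factors of ∂_1 are 1 so no torsion. So H_0 = Z.
rank ∂_1 = 2, rank ∂_2 = 0 ⇒ b_1 = 3 − 2 − 0 = 1. So H_1 = Z.

b_0 = 1, b_1 = 1.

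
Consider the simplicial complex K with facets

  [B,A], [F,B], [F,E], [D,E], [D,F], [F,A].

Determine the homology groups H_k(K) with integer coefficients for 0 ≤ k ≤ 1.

Fix the vertex order A < B < D < E < F and write every simplex with vertices in increasing order. Then dim K = 1 and the simplices of K are:

  0-simplices (5): A, B, D, E, F
  1-simplices (6): AB, AF, BF, DE, DF, EF

giving chain groups C_0 ≅ Z^5, C_1 ≅ Z^6.

The boundary map ∂_1: C_1 → C_0 sends each edge [p,q] (with p < q) to q − p.
As a 5×6 matrix over Z this has rank 4, with invariant factors (1,1,1,1).

Reading off H_k = ker ∂_k / im ∂_{k+1}:

  H_0: rank C_0 − rank ∂_1 = 5 − 4 = 1, and the invariant factors of ∂_1 are all 1, so H_0 = Z.
  H_1: rank ker ∂_1 − rank ∂_2 = (6 − 4) − 0 = 2, and there is no ∂_2, so H_1 = Z^2.

H_0 ≅ Z,  H_1 ≅ Z^2.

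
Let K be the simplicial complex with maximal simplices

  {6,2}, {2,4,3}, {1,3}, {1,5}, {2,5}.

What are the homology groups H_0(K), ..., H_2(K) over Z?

H_0 = Z,  H_1 = Z,  H_2 = 0.

We work with the vertex ordering 1 < 2 < 3 < 4 < 5 < 6. The simplices of K, each written with vertices in increasing order, are:

  0-simplices (6): [1], [2], [3], [4], [5], [6]
  1-simplices (7): [1,3], [1,5], [2,3], [2,4], [2,5], [2,6], [3,4]
  2-simplices (1): [2,3,4]

so the chain groups are C_0 ≅ Z^6, C_1 ≅ Z^7, C_2 ≅ Z^1.

Boundary ∂_1: C_1 → C_0 maps an edge to its endpoints' difference, ∂[p,q] = q − p. For instance
  ∂[2,4] = [4] − [2].
The resulting 6×7 matrix has rank 5, and its Smith normal form has invariant factors (1,1,1,1,1).

∂_2: C_2 → C_1 sends each 2-simplex [p,q,r] to [q,r] − [p,r] + [p,q]. For instance
  ∂[2,3,4] = [3,4] − [2,4] + [2,3].
The 7×1 boundary matrix has rank 1 and Smith normal form diag(1).

Reading off H_k = ker ∂_k / im ∂_{k+1}:

  H_0: rank C_0 − rank ∂_1 = 6 − 5 = 1, and the invariant factors of ∂_1 are all 1, so H_0 = Z.
  H_1: rank ker ∂_1 − rank ∂_2 = (7 − 5) − 1 = 1, and the invariant factors of ∂_2 are all 1, so H_1 = Z.
  H_2: rank ker ∂_2 − rank ∂_3 = (1 − 1) − 0 = 0, and there is no ∂_3, so H_2 = 0.

As a check, the Euler characteristic is 6 − 7 + 1 = 0, which agrees with 1 − 1 + 0 = 0.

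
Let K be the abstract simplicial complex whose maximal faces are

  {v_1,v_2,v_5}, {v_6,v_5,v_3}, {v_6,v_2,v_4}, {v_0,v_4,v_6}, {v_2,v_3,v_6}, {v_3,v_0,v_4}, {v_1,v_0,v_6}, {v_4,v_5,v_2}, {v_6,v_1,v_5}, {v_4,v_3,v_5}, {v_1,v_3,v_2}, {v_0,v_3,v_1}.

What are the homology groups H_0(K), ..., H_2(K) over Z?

We work with the vertex ordering v_0 < v_1 < v_2 < v_3 < v_4 < v_5 < v_6. The simplices of K, each written with vertices in increasing order, are:

  0-simplices (7): [v_0], [v_1], [v_2], [v_3], [v_4], [v_5], [v_6]
  1-simplices (18): (18 of them)
  2-simplices (12): (12 of them)

so the chain groups are C_0 ≅ Z^7, C_1 ≅ Z^18, C_2 ≅ Z^12.

The boundary map ∂_1: C_1 → C_0 maps an edge to its endpoints' difference, ∂[p,q] = q − p. For instance
  ∂[v_4,v_6] = [v_6] − [v_4].
This gives a 7×18 integer matrix of rank 6; reducing to Smith normal form yields diagonal entries (1,1,1,1,1,1).

Boundary ∂_2: C_2 → C_1 acts by ∂[p,q,r] = [q,r] − [p,r] + [p,q]. For instance
  ∂[v_0,v_1,v_6] = [v_1,v_6] − [v_0,v_6] + [v_0,v_1],
  ∂[v_0,v_4,v_6] = [v_4,v_6] − [v_0,v_6] + [v_0,v_4].
The resulting 18×12 matrix has rank 12, and its Smith normal form has invariant factors (1,1,1,1,1,1,1,1,1,1,1,2).

Now H_k = ker ∂_k / im ∂_{k+1}, so:

  H_0: rank C_0 − rank ∂_1 = 7 − 6 = 1, and the invariant factors of ∂_1 are all 1, so H_0 = Z.
  H_1: rank ker ∂_1 − rank ∂_2 = (18 − 6) − 12 = 0, and ∂_2 has invariant factor 2 > 1, so H_1 = Z/2.
  H_2: rank ker ∂_2 − rank ∂_3 = (12 − 12) − 0 = 0, and there is no ∂_3, so H_2 = 0.

H_0 = Z,  H_1 = Z/2,  H_2 = 0.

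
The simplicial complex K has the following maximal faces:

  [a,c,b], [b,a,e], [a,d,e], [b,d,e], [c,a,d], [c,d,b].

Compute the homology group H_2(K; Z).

Order the vertices as a < b < c < d < e. Listing each simplex with vertices in this order, K has dimension 2 with simplices:

  0-simplices (5): a, b, c, d, e
  1-simplices (9): ab, ac, ad, ae, bc, bd, be, cd, de
  2-simplices (6): abc, abe, acd, ade, bcd, bde

Hence C_0 ≅ Z^5, C_1 ≅ Z^9, C_2 ≅ Z^6.

∂_1: C_1 → C_0 maps an edge to its endpoints' difference, ∂[p,q] = q − p.
This gives a 5×9 integer matrix of rank 4; reducing to Smith normal form yields diagonal entries (1,1,1,1).

∂_2: C_2 → C_1 sends each 2-simplex [p,q,r] to [q,r] − [p,r] + [p,q]. For instance
  ∂abe = be − ae + ab,
  ∂ade = de − ae + ad.
This gives a 9×6 integer matrix of rank 5; reducing to Smith normal form yields diagonal entries (1,1,1,1,1).

Now H_k = ker ∂_k / im ∂_{k+1}, so:

  H_2: rank ker ∂_2 − rank ∂_3 = (6 − 5) − 0 = 1, and there is no ∂_3, so H_2 = Z.

(K is a triangulation of the 2-sphere S^2.)

H_2 ≅ Z.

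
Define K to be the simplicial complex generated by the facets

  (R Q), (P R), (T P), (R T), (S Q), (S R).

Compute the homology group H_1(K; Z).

Take the total order P < Q < R < S < T on the vertex set. Then K (dimension 1) consists of the simplices:

  0-simplices (5): P, Q, R, S, T
  1-simplices (6): PR, PT, QR, QS, RS, RT

giving chain groups C_0 ≅ Z^5, C_1 ≅ Z^6.

∂_1: C_1 → C_0 is given by ∂[p,q] = [q] − [p]. For instance
  ∂QS = S − Q.
This gives a 5×6 integer matrix of rank 4; reducing to Smith normal form yields diagonal entries (1,1,1,1).

From H_k ≅ ker(∂_k) / im(∂_{k+1}) we obtain:

  H_1: rank ker ∂_1 − rank ∂_2 = (6 − 4) − 0 = 2, and there is no ∂_2, so H_1 ≅ Z^2.

(K is a triangulation of a wedge of 2 circles.)

H_1 ≅ Z^2.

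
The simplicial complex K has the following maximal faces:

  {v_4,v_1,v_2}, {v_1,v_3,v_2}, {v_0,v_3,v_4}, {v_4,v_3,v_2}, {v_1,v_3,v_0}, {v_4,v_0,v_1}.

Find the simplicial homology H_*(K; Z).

Order the vertices as v_0 < v_1 < v_2 < v_3 < v_4. Listing each simplex with vertices in this order, K has dimension 2 with simplices:

  0-simplices (5): [v_0], [v_1], [v_2], [v_3], [v_4]
  1-simplices (9): [v_0,v_1], [v_0,v_3], [v_0,v_4], [v_1,v_2], [v_1,v_3], [v_1,v_4], [v_2,v_3], [v_2,v_4], [v_3,v_4]
  2-simplices (6): [v_0,v_1,v_3], [v_0,v_1,v_4], [v_0,v_3,v_4], [v_1,v_2,v_3], [v_1,v_2,v_4], [v_2,v_3,v_4]

so the chain groups are C_0 ≅ Z^5, C_1 ≅ Z^9, C_2 ≅ Z^6.

The boundary map ∂_1: C_1 → C_0 maps an edge to its endpoints' difference, ∂[p,q] = q − p. For instance
  ∂[v_3,v_4] = [v_4] − [v_3].
This gives a 5×9 integer matrix of rank 4; reducing to Smith normal form yields diagonal entries (1,1,1,1).

Boundary ∂_2: C_2 → C_1 maps a triangle to the signed sum of its edges. For instance
  ∂[v_1,v_2,v_3] = [v_2,v_3] − [v_1,v_3] + [v_1,v_2],
  ∂[v_2,v_3,v_4] = [v_3,v_4] − [v_2,v_4] + [v_2,v_3].
This gives a 9×6 integer matrix of rank 5; reducing to Smith normal form yields diagonal entries (1,1,1,1,1).

Now H_k = ker ∂_k / im ∂_{k+1}, so:

  H_0: rank C_0 − rank ∂_1 = 5 − 4 = 1, and the invariant factors of ∂_1 are all 1, so H_0 ≅ Z.
  H_1: rank ker ∂_1 − rank ∂_2 = (9 − 4) − 5 = 0, and the invariant factors of ∂_2 are all 1, so H_1 ≅ 0.
  H_2: rank ker ∂_2 − rank ∂_3 = (6 − 5) − 0 = 1, and there is no ∂_3, so H_2 ≅ Z.

As a check, the Euler characteristic is 5 − 9 + 6 = 2, which agrees with 1 − 0 + 1 = 2.

H_0 = Z,  H_1 = 0,  H_2 = Z.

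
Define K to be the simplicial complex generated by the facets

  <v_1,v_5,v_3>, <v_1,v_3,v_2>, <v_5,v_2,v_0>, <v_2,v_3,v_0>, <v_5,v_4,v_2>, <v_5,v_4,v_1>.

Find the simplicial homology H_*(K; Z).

H_0 ≅ Z,  H_1 ≅ Z,  H_2 = 0.

K has 6 vertices, 12 edges, 6 triangles.
rank ∂_0 = 0, rank ∂_1 = 5 ⇒ b_0 = 6 − 0 − 5 = 1; all invariant factors of ∂_1 are 1 so no torsion. So H_0 = Z.
rank ∂_1 = 5, rank ∂_2 = 6 ⇒ b_1 = 12 − 5 − 6 = 1; all invariant factors of ∂_2 are 1 so no torsion. So H_1 = Z.
rank ∂_2 = 6, rank ∂_3 = 0 ⇒ b_2 = 6 − 6 − 0 = 0. So H_2 = 0.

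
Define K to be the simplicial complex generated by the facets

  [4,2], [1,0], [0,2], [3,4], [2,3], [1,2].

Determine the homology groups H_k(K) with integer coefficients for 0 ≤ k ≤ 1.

H_0 ≅ Z,  H_1 ≅ Z^2.

Fix the vertex order 0 < 1 < 2 < 3 < 4 and write every simplex with vertices in increasing order. Then dim K = 1 and the simplices of K are:

  0-simplices (5): [0], [1], [2], [3], [4]
  1-simplices (6): [0,1], [0,2], [1,2], [2,3], [2,4], [3,4]

giving chain groups C_0 ≅ Z^5, C_1 ≅ Z^6.

Boundary ∂_1: C_1 → C_0 is given by ∂[p,q] = [q] − [p]. For instance
  ∂[3,4] = [4] − [3].
The resulting 5×6 matrix has rank 4, and its Smith normal form has invariant factors (1,1,1,1).

Computing H_k = (kernel of ∂_k) / (image of ∂_{k+1}):

  H_0: rank C_0 − rank ∂_1 = 5 − 4 = 1, and the invariant factors of ∂_1 are all 1, so H_0 ≅ Z.
  H_1: rank ker ∂_1 − rank ∂_2 = (6 − 4) − 0 = 2, and there is no ∂_2, so H_1 ≅ Z^2.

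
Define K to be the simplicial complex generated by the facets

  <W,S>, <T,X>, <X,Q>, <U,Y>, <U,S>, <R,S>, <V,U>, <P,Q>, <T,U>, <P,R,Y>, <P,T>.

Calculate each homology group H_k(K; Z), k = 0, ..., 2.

K has 10 vertices, 13 edges, 1 triangle.
rank ∂_0 = 0, rank ∂_1 = 9 ⇒ b_0 = 10 − 0 − 9 = 1; all invariant factors of ∂_1 are 1 so no torsion. So H_0 ≅ Z.
rank ∂_1 = 9, rank ∂_2 = 1 ⇒ b_1 = 13 − 9 − 1 = 3; all invariant factors of ∂_2 are 1 so no torsion. So H_1 ≅ Z^3.
rank ∂_2 = 1, rank ∂_3 = 0 ⇒ b_2 = 1 − 1 − 0 = 0. So H_2 ≅ 0.

H_0 ≅ Z,  H_1 ≅ Z^3,  H_2 = 0.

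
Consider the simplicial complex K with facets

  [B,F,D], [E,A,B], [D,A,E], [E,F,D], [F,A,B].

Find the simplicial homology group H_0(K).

Order the vertices as A < B < D < E < F. Listing each simplex with vertices in this order, K has dimension 2 with simplices:

  0-simplices (5): A, B, D, E, F
  1-simplices (10): AB, AD, AE, AF, BD, BE, BF, DE, DF, EF
  2-simplices (5): ABE, ABF, ADE, BDF, DEF

so the chain groups are C_0 ≅ Z^5, C_1 ≅ Z^10, C_2 ≅ Z^5.

Boundary ∂_1: C_1 → C_0 sends each edge [p,q] (with p < q) to q − p.
The 5×10 boundary matrix has rank 4 and Smith normal form diag(1,1,1,1).

The boundary map ∂_2: C_2 → C_1 sends each 2-simplex [p,q,r] to [q,r] − [p,r] + [p,q]. For instance
  ∂ABF = BF − AF + AB,
  ∂DEF = EF − DF + DE.
The resulting 10×5 matrix has rank 5, and its Smith normal form has invariant factors (1,1,1,1,1).

From H_k ≅ ker(∂_k) / im(∂_{k+1}) we obtain:

  H_0: rank C_0 − rank ∂_1 = 5 − 4 = 1, and the invariant factors of ∂_1 are all 1, so H_0 = Z.

(K is a triangulation of the Möbius band.)

H_0 ≅ Z.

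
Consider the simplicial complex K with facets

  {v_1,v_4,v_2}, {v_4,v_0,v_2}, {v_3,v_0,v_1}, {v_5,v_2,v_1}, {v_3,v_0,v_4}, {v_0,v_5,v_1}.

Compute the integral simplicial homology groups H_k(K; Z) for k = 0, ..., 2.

H_0 ≅ Z,  H_1 ≅ Z,  H_2 = 0.

Take the total order v_0 < v_1 < v_2 < v_3 < v_4 < v_5 on the vertex set. Then K (dimension 2) consists of the simplices:

  0-simplices (6): [v_0], [v_1], [v_2], [v_3], [v_4], [v_5]
  1-simplices (12): [v_0,v_1], [v_0,v_2], [v_0,v_3], [v_0,v_4], [v_0,v_5], [v_1,v_2], [v_1,v_3], [v_1,v_4], [v_1,v_5], [v_2,v_4], [v_2,v_5], [v_3,v_4]
  2-simplices (6): [v_0,v_1,v_3], [v_0,v_1,v_5], [v_0,v_2,v_4], [v_0,v_3,v_4], [v_1,v_2,v_4], [v_1,v_2,v_5]

Hence C_0 ≅ Z^6, C_1 ≅ Z^12, C_2 ≅ Z^6.

The boundary map ∂_1: C_1 → C_0 sends each edge [p,q] (with p < q) to q − p. For instance
  ∂[v_1,v_4] = [v_4] − [v_1].
As a 6×12 matrix over Z this has rank 5, with invariant factors (1,1,1,1,1).

∂_2: C_2 → C_1 sends each 2-simplex [p,q,r] to [q,r] − [p,r] + [p,q]. For instance
  ∂[v_0,v_1,v_3] = [v_1,v_3] − [v_0,v_3] + [v_0,v_1],
  ∂[v_0,v_2,v_4] = [v_2,v_4] − [v_0,v_4] + [v_0,v_2].
The 12×6 boundary matrix has rank 6 and Smith normal form diag(1,1,1,1,1,1).

Now H_k = ker ∂_k / im ∂_{k+1}, so:

  H_0: rank C_0 − rank ∂_1 = 6 − 5 = 1, and the invariant factors of ∂_1 are all 1, so H_0 = Z.
  H_1: rank ker ∂_1 − rank ∂_2 = (12 − 5) − 6 = 1, and the invariant factors of ∂_2 are all 1, so H_1 = Z.
  H_2: rank ker ∂_2 − rank ∂_3 = (6 − 6) − 0 = 0, and there is no ∂_3, so H_2 = 0.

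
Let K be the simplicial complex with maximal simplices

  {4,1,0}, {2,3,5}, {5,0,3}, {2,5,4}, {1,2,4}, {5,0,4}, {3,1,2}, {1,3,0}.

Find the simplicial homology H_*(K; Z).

H_0 = Z,  H_1 = 0,  H_2 = Z.

Fix the vertex order 0 < 1 < 2 < 3 < 4 < 5 and write every simplex with vertices in increasing order. Then dim K = 2 and the simplices of K are:

  0-simplices (6): [0], [1], [2], [3], [4], [5]
  1-simplices (12): [0,1], [0,3], [0,4], [0,5], [1,2], [1,3], [1,4], [2,3], [2,4], [2,5], [3,5], [4,5]
  2-simplices (8): [0,1,3], [0,1,4], [0,3,5], [0,4,5], [1,2,3], [1,2,4], [2,3,5], [2,4,5]

so the chain groups are C_0 ≅ Z^6, C_1 ≅ Z^12, C_2 ≅ Z^8.

∂_1: C_1 → C_0 sends each edge [p,q] (with p < q) to q − p.
The 6×12 boundary matrix has rank 5 and Smith normal form diag(1,1,1,1,1).

Boundary ∂_2: C_2 → C_1 sends each 2-simplex [p,q,r] to [q,r] − [p,r] + [p,q]. For instance
  ∂[0,4,5] = [4,5] − [0,5] + [0,4],
  ∂[2,4,5] = [4,5] − [2,5] + [2,4].
As a 12×8 matrix over Z this has rank 7, with invariant factors (1,1,1,1,1,1,1).

Now H_k = ker ∂_k / im ∂_{k+1}, so:

  H_0: rank C_0 − rank ∂_1 = 6 − 5 = 1, and the invariant factors of ∂_1 are all 1, so H_0 ≅ Z.
  H_1: rank ker ∂_1 − rank ∂_2 = (12 − 5) − 7 = 0, and the invariant factors of ∂_2 are all 1, so H_1 ≅ 0.
  H_2: rank ker ∂_2 − rank ∂_3 = (8 − 7) − 0 = 1, and there is no ∂_3, so H_2 ≅ Z.

As a check, the Euler characteristic is 6 − 12 + 8 = 2, which agrees with 1 − 0 + 1 = 2.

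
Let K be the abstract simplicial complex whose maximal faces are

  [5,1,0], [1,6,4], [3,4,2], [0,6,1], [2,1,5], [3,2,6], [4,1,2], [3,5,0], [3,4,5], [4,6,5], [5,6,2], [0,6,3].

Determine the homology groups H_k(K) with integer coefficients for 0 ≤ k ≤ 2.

Take the total order 0 < 1 < 2 < 3 < 4 < 5 < 6 on the vertex set. Then K (dimension 2) consists of the simplices:

  0-simplices (7): [0], [1], [2], [3], [4], [5], [6]
  1-simplices (18): [0,1], [0,3], [0,5], [0,6], [1,2], [1,4], [1,5], [1,6], [2,3], [2,4], [2,5], [2,6], [3,4], [3,5], [3,6], [4,5], [4,6], [5,6]
  2-simplices (12): [0,1,5], [0,1,6], [0,3,5], [0,3,6], [1,2,4], [1,2,5], [1,4,6], [2,3,4], [2,3,6], [2,5,6], [3,4,5], [4,5,6]

Hence C_0 ≅ Z^7, C_1 ≅ Z^18, C_2 ≅ Z^12.

∂_1: C_1 → C_0 maps an edge to its endpoints' difference, ∂[p,q] = q − p.
The resulting 7×18 matrix has rank 6, and its Smith normal form has invariant factors (1,1,1,1,1,1).

Boundary ∂_2: C_2 → C_1 maps a triangle to the signed sum of its edges. For instance
  ∂[2,3,4] = [3,4] − [2,4] + [2,3],
  ∂[0,1,5] = [1,5] − [0,5] + [0,1].
This gives a 18×12 integer matrix of rank 12; reducing to Smith normal form yields diagonal entries (1,1,1,1,1,1,1,1,1,1,1,2).

Now H_k = ker ∂_k / im ∂_{k+1}, so:

  H_0: rank C_0 − rank ∂_1 = 7 − 6 = 1, and the invariant factors of ∂_1 are all 1, so H_0 = Z.
  H_1: rank ker ∂_1 − rank ∂_2 = (18 − 6) − 12 = 0, and ∂_2 has invariant factor 2 > 1, so H_1 = Z/2Z.
  H_2: rank ker ∂_2 − rank ∂_3 = (12 − 12) − 0 = 0, and there is no ∂_3, so H_2 = 0.

As a check, the Euler characteristic is 7 − 18 + 12 = 1, which agrees with 1 − 0 + 0 = 1.

H_0 = Z,  H_1 = Z/2Z,  H_2 = 0.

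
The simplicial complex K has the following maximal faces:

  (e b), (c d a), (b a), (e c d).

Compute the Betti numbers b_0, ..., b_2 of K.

b_0 = 1, b_1 = 1, b_2 = 0.

We work with the vertex ordering a < b < c < d < e. The simplices of K, each written with vertices in increasing order, are:

  0-simplices (5): a, b, c, d, e
  1-simplices (7): ab, ac, ad, be, cd, ce, de
  2-simplices (2): acd, cde

giving chain groups C_0 ≅ Z^5, C_1 ≅ Z^7, C_2 ≅ Z^2.

∂_1: C_1 → C_0 is given by ∂[p,q] = [q] − [p]. For instance
  ∂be = e − b.
The resulting 5×7 matrix has rank 4, and its Smith normal form has invariant factors (1,1,1,1).

Boundary ∂_2: C_2 → C_1 maps a triangle to the signed sum of its edges. For instance
  ∂acd = cd − ad + ac,
  ∂cde = de − ce + cd.
As a 7×2 matrix over Z this has rank 2, with invariant factors (1,1).

From H_k ≅ ker(∂_k) / im(∂_{k+1}) we obtain:

  H_0: rank C_0 − rank ∂_1 = 5 − 4 = 1, and the invariant factors of ∂_1 are all 1, so H_0 ≅ Z.
  H_1: rank ker ∂_1 − rank ∂_2 = (7 − 4) − 2 = 1, and the invariant factors of ∂_2 are all 1, so H_1 ≅ Z.
  H_2: rank ker ∂_2 − rank ∂_3 = (2 − 2) − 0 = 0, and there is no ∂_3, so H_2 ≅ 0.

Hence the Betti numbers are b_0 = 1, b_1 = 1, b_2 = 0.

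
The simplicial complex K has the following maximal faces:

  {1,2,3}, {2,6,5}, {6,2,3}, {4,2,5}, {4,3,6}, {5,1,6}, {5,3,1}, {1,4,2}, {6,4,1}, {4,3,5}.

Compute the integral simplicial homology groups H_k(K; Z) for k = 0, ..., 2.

Fix the vertex order 1 < 2 < 3 < 4 < 5 < 6 and write every simplex with vertices in increasing order. Then dim K = 2 and the simplices of K are:

  0-simplices (6): [1], [2], [3], [4], [5], [6]
  1-simplices (15): [1,2], [1,3], [1,4], [1,5], [1,6], [2,3], [2,4], [2,5], [2,6], [3,4], [3,5], [3,6], [4,5], [4,6], [5,6]
  2-simplices (10): [1,2,3], [1,2,4], [1,3,5], [1,4,6], [1,5,6], [2,3,6], [2,4,5], [2,5,6], [3,4,5], [3,4,6]

giving chain groups C_0 ≅ Z^6, C_1 ≅ Z^15, C_2 ≅ Z^10.

The boundary map ∂_1: C_1 → C_0 maps an edge to its endpoints' difference, ∂[p,q] = q − p.
The 6×15 boundary matrix has rank 5 and Smith normal form diag(1,1,1,1,1).

The boundary map ∂_2: C_2 → C_1 maps a triangle to the signed sum of its edges. For instance
  ∂[2,5,6] = [5,6] − [2,6] + [2,5],
  ∂[2,4,5] = [4,5] − [2,5] + [2,4].
The 15×10 boundary matrix has rank 10 and Smith normal form diag(1,1,1,1,1,1,1,1,1,2).

From H_k ≅ ker(∂_k) / im(∂_{k+1}) we obtain:

  H_0: rank C_0 − rank ∂_1 = 6 − 5 = 1, and the invariant factors of ∂_1 are all 1, so H_0 ≅ Z.
  H_1: rank ker ∂_1 − rank ∂_2 = (15 − 5) − 10 = 0, and ∂_2 has invariant factor 2 > 1, so H_1 ≅ Z_2.
  H_2: rank ker ∂_2 − rank ∂_3 = (10 − 10) − 0 = 0, and there is no ∂_3, so H_2 ≅ 0.

As a check, the Euler characteristic is 6 − 15 + 10 = 1, which agrees with 1 − 0 + 0 = 1.
(K is a triangulation of the real projective plane RP^2.)

H_0 ≅ Z,  H_1 ≅ Z_2,  H_2 = 0.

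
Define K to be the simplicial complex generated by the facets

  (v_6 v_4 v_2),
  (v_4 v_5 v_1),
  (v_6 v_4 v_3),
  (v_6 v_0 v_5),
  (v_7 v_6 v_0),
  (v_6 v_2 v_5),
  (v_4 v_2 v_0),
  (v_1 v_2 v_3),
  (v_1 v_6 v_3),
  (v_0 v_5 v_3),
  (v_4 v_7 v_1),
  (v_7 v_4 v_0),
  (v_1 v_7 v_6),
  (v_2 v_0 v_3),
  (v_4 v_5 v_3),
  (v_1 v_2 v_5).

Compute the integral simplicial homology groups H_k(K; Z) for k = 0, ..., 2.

We work with the vertex ordering v_0 < v_1 < v_2 < v_3 < v_4 < v_5 < v_6 < v_7. The simplices of K, each written with vertices in increasing order, are:

  0-simplices (8): [v_0], [v_1], [v_2], [v_3], [v_4], [v_5], [v_6], [v_7]
  1-simplices (24): (24 of them)
  2-simplices (16): (16 of them)

giving chain groups C_0 ≅ Z^8, C_1 ≅ Z^24, C_2 ≅ Z^16.

Boundary ∂_1: C_1 → C_0 maps an edge to its endpoints' difference, ∂[p,q] = q − p. For instance
  ∂[v_1,v_2] = [v_2] − [v_1].
This gives a 8×24 integer matrix of rank 7; reducing to Smith normal form yields diagonal entries (1,1,1,1,1,1,1).

The boundary map ∂_2: C_2 → C_1 sends each 2-simplex [p,q,r] to [q,r] − [p,r] + [p,q]. For instance
  ∂[v_1,v_4,v_5] = [v_4,v_5] − [v_1,v_5] + [v_1,v_4],
  ∂[v_0,v_3,v_5] = [v_3,v_5] − [v_0,v_5] + [v_0,v_3].
The 24×16 boundary matrix has rank 15 and Smith normal form diag(1,1,1,1,1,1,1,1,1,1,1,1,1,1,1).

Now H_k = ker ∂_k / im ∂_{k+1}, so:

  H_0: rank C_0 − rank ∂_1 = 8 − 7 = 1, and the invariant factors of ∂_1 are all 1, so H_0 = Z.
  H_1: rank ker ∂_1 − rank ∂_2 = (24 − 7) − 15 = 2, and the invariant factors of ∂_2 are all 1, so H_1 = Z^2.
  H_2: rank ker ∂_2 − rank ∂_3 = (16 − 15) − 0 = 1, and there is no ∂_3, so H_2 = Z.

H_0 ≅ Z,  H_1 ≅ Z^2,  H_2 ≅ Z.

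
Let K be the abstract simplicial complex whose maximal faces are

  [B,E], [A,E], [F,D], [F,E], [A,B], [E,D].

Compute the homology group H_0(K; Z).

Fix the vertex order A < B < D < E < F and write every simplex with vertices in increasing order. Then dim K = 1 and the simplices of K are:

  0-simplices (5): A, B, D, E, F
  1-simplices (6): AB, AE, BE, DE, DF, EF

Hence C_0 ≅ Z^5, C_1 ≅ Z^6.

∂_1: C_1 → C_0 is given by ∂[p,q] = [q] − [p].
The 5×6 boundary matrix has rank 4 and Smith normal form diag(1,1,1,1).

Reading off H_k = ker ∂_k / im ∂_{k+1}:

  H_0: rank C_0 − rank ∂_1 = 5 − 4 = 1, and the invariant factors of ∂_1 are all 1, so H_0 ≅ Z.

H_0 ≅ Z.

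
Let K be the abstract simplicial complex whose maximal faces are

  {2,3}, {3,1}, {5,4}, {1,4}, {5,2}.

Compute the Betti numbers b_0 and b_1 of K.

b_0 = 1, b_1 = 1.

K has 5 vertices, 5 edges.
rank ∂_0 = 0, rank ∂_1 = 4 ⇒ b_0 = 5 − 0 − 4 = 1; all invariant factors of ∂_1 are 1 so no torsion. So H_0 = Z.
rank ∂_1 = 4, rank ∂_2 = 0 ⇒ b_1 = 5 − 4 − 0 = 1. So H_1 = Z.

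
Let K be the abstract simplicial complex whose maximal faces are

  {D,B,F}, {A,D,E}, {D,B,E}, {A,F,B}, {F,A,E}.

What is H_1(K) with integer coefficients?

H_1 ≅ Z.

Fix the vertex order A < B < D < E < F and write every simplex with vertices in increasing order. Then dim K = 2 and the simplices of K are:

  0-simplices (5): A, B, D, E, F
  1-simplices (10): AB, AD, AE, AF, BD, BE, BF, DE, DF, EF
  2-simplices (5): ABF, ADE, AEF, BDE, BDF

so the chain groups are C_0 ≅ Z^5, C_1 ≅ Z^10, C_2 ≅ Z^5.

Boundary ∂_1: C_1 → C_0 sends each edge [p,q] (with p < q) to q − p. For instance
  ∂BE = E − B.
This gives a 5×10 integer matrix of rank 4; reducing to Smith normal form yields diagonal entries (1,1,1,1).

Boundary ∂_2: C_2 → C_1 sends each 2-simplex [p,q,r] to [q,r] − [p,r] + [p,q]. For instance
  ∂BDF = DF − BF + BD,
  ∂ABF = BF − AF + AB.
The resulting 10×5 matrix has rank 5, and its Smith normal form has invariant factors (1,1,1,1,1).

Now H_k = ker ∂_k / im ∂_{k+1}, so:

  H_1: rank ker ∂_1 − rank ∂_2 = (10 − 4) − 5 = 1, and the invariant factors of ∂_2 are all 1, so H_1 ≅ Z.

(K is a triangulation of the Möbius band.)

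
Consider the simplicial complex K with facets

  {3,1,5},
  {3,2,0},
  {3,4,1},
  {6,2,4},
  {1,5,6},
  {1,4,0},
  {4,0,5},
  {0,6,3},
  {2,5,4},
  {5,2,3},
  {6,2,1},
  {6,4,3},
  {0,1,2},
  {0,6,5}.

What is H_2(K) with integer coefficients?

Fix the vertex order 0 < 1 < 2 < 3 < 4 < 5 < 6 and write every simplex with vertices in increasing order. Then dim K = 2 and the simplices of K are:

  0-simplices (7): [0], [1], [2], [3], [4], [5], [6]
  1-simplices (21): [0,1], [0,2], [0,3], [0,4], [0,5], [0,6], [1,2], [1,3], [1,4], [1,5], [1,6], [2,3], [2,4], [2,5], [2,6], [3,4], [3,5], [3,6], [4,5], [4,6], [5,6]
  2-simplices (14): [0,1,2], [0,1,4], [0,2,3], [0,3,6], [0,4,5], [0,5,6], [1,2,6], [1,3,4], [1,3,5], [1,5,6], [2,3,5], [2,4,5], [2,4,6], [3,4,6]

giving chain groups C_0 ≅ Z^7, C_1 ≅ Z^21, C_2 ≅ Z^14.

The boundary map ∂_1: C_1 → C_0 sends each edge [p,q] (with p < q) to q − p. For instance
  ∂[2,4] = [4] − [2].
The 7×21 boundary matrix has rank 6 and Smith normal form diag(1,1,1,1,1,1).

Boundary ∂_2: C_2 → C_1 sends each 2-simplex [p,q,r] to [q,r] − [p,r] + [p,q]. For instance
  ∂[0,2,3] = [2,3] − [0,3] + [0,2],
  ∂[3,4,6] = [4,6] − [3,6] + [3,4].
The resulting 21×14 matrix has rank 13, and its Smith normal form has invariant factors (1,1,1,1,1,1,1,1,1,1,1,1,1).

From H_k ≅ ker(∂_k) / im(∂_{k+1}) we obtain:

  H_2: rank ker ∂_2 − rank ∂_3 = (14 − 13) − 0 = 1, and there is no ∂_3, so H_2 = Z.

H_2 ≅ Z.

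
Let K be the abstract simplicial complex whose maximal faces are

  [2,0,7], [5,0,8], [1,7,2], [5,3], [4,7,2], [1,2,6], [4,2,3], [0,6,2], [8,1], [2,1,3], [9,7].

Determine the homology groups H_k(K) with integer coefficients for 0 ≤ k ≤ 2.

Order the vertices as 0 < 1 < 2 < 3 < 4 < 5 < 6 < 7 < 8 < 9. Listing each simplex with vertices in this order, K has dimension 2 with simplices:

  0-simplices (10): [0], [1], [2], [3], [4], [5], [6], [7], [8], [9]
  1-simplices (19): [0,2], [0,5], [0,6], [0,7], [0,8], [1,2], [1,3], [1,6], [1,7], [1,8], [2,3], [2,4], [2,6], [2,7], [3,4], [3,5], [4,7], [5,8], [7,9]
  2-simplices (8): [0,2,6], [0,2,7], [0,5,8], [1,2,3], [1,2,6], [1,2,7], [2,3,4], [2,4,7]

so the chain groups are C_0 ≅ Z^10, C_1 ≅ Z^19, C_2 ≅ Z^8.

Boundary ∂_1: C_1 → C_0 maps an edge to its endpoints' difference, ∂[p,q] = q − p. For instance
  ∂[0,7] = [7] − [0].
The 10×19 boundary matrix has rank 9 and Smith normal form diag(1,1,1,1,1,1,1,1,1).

The boundary map ∂_2: C_2 → C_1 maps a triangle to the signed sum of its edges. For instance
  ∂[2,4,7] = [4,7] − [2,7] + [2,4],
  ∂[0,2,7] = [2,7] − [0,7] + [0,2].
As a 19×8 matrix over Z this has rank 8, with invariant factors (1,1,1,1,1,1,1,1).

Reading off H_k = ker ∂_k / im ∂_{k+1}:

  H_0: rank C_0 − rank ∂_1 = 10 − 9 = 1, and the invariant factors of ∂_1 are all 1, so H_0 = Z.
  H_1: rank ker ∂_1 − rank ∂_2 = (19 − 9) − 8 = 2, and the invariant factors of ∂_2 are all 1, so H_1 = Z^2.
  H_2: rank ker ∂_2 − rank ∂_3 = (8 − 8) − 0 = 0, and there is no ∂_3, so H_2 = 0.

As a check, the Euler characteristic is 10 − 19 + 8 = -1, which agrees with 1 − 2 + 0 = -1.

H_0 ≅ Z,  H_1 ≅ Z^2,  H_2 = 0.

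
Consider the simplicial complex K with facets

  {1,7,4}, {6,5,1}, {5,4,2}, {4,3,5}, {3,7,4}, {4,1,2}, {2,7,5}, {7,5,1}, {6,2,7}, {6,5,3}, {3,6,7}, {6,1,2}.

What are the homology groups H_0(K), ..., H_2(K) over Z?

Take the total order 1 < 2 < 3 < 4 < 5 < 6 < 7 on the vertex set. Then K (dimension 2) consists of the simplices:

  0-simplices (7): [1], [2], [3], [4], [5], [6], [7]
  1-simplices (18): [1,2], [1,4], [1,5], [1,6], [1,7], [2,4], [2,5], [2,6], [2,7], [3,4], [3,5], [3,6], [3,7], [4,5], [4,7], [5,6], [5,7], [6,7]
  2-simplices (12): [1,2,4], [1,2,6], [1,4,7], [1,5,6], [1,5,7], [2,4,5], [2,5,7], [2,6,7], [3,4,5], [3,4,7], [3,5,6], [3,6,7]

giving chain groups C_0 ≅ Z^7, C_1 ≅ Z^18, C_2 ≅ Z^12.

The boundary map ∂_1: C_1 → C_0 is given by ∂[p,q] = [q] − [p].
The resulting 7×18 matrix has rank 6, and its Smith normal form has invariant factors (1,1,1,1,1,1).

Boundary ∂_2: C_2 → C_1 acts by ∂[p,q,r] = [q,r] − [p,r] + [p,q]. For instance
  ∂[3,6,7] = [6,7] − [3,7] + [3,6],
  ∂[3,4,5] = [4,5] − [3,5] + [3,4].
The 18×12 boundary matrix has rank 12 and Smith normal form diag(1,1,1,1,1,1,1,1,1,1,1,2).

Computing H_k = (kernel of ∂_k) / (image of ∂_{k+1}):

  H_0: rank C_0 − rank ∂_1 = 7 − 6 = 1, and the invariant factors of ∂_1 are all 1, so H_0 = Z.
  H_1: rank ker ∂_1 − rank ∂_2 = (18 − 6) − 12 = 0, and ∂_2 has invariant factor 2 > 1, so H_1 = Z/2.
  H_2: rank ker ∂_2 − rank ∂_3 = (12 − 12) − 0 = 0, and there is no ∂_3, so H_2 = 0.

H_0 = Z,  H_1 = Z/2,  H_2 = 0.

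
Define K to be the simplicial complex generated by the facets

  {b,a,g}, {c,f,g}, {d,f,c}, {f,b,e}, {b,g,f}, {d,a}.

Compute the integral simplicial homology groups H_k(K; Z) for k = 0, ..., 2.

H_0 = Z,  H_1 = Z,  H_2 = 0.

Order the vertices as a < b < c < d < e < f < g. Listing each simplex with vertices in this order, K has dimension 2 with simplices:

  0-simplices (7): a, b, c, d, e, f, g
  1-simplices (12): ab, ad, ag, be, bf, bg, cd, cf, cg, df, ef, fg
  2-simplices (5): abg, bef, bfg, cdf, cfg

Hence C_0 ≅ Z^7, C_1 ≅ Z^12, C_2 ≅ Z^5.

∂_1: C_1 → C_0 maps an edge to its endpoints' difference, ∂[p,q] = q − p.
As a 7×12 matrix over Z this has rank 6, with invariant factors (1,1,1,1,1,1).

∂_2: C_2 → C_1 acts by ∂[p,q,r] = [q,r] − [p,r] + [p,q]. For instance
  ∂abg = bg − ag + ab,
  ∂bfg = fg − bg + bf.
As a 12×5 matrix over Z this has rank 5, with invariant factors (1,1,1,1,1).

Computing H_k = (kernel of ∂_k) / (image of ∂_{k+1}):

  H_0: rank C_0 − rank ∂_1 = 7 − 6 = 1, and the invariant factors of ∂_1 are all 1, so H_0 ≅ Z.
  H_1: rank ker ∂_1 − rank ∂_2 = (12 − 6) − 5 = 1, and the invariant factors of ∂_2 are all 1, so H_1 ≅ Z.
  H_2: rank ker ∂_2 − rank ∂_3 = (5 − 5) − 0 = 0, and there is no ∂_3, so H_2 ≅ 0.

As a check, the Euler characteristic is 7 − 12 + 5 = 0, which agrees with 1 − 1 + 0 = 0.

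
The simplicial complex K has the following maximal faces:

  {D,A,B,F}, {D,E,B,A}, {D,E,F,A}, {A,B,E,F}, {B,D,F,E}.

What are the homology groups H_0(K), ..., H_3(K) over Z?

Take the total order A < B < D < E < F on the vertex set. Then K (dimension 3) consists of the simplices:

  0-simplices (5): A, B, D, E, F
  1-simplices (10): AB, AD, AE, AF, BD, BE, BF, DE, DF, EF
  2-simplices (10): ABD, ABE, ABF, ADE, ADF, AEF, BDE, BDF, BEF, DEF
  3-simplices (5): ABDE, ABDF, ABEF, ADEF, BDEF

Hence C_0 ≅ Z^5, C_1 ≅ Z^10, C_2 ≅ Z^10, C_3 ≅ Z^5.

∂_1: C_1 → C_0 is given by ∂[p,q] = [q] − [p].
As a 5×10 matrix over Z this has rank 4, with invariant factors (1,1,1,1).

∂_2: C_2 → C_1 maps a triangle to the signed sum of its edges. For instance
  ∂AEF = EF − AF + AE,
  ∂DEF = EF − DF + DE.
This gives a 10×10 integer matrix of rank 6; reducing to Smith normal form yields diagonal entries (1,1,1,1,1,1).

Boundary ∂_3: C_3 → C_2 sends each 3-simplex σ to the alternating sum Σ_i (−1)^i (σ with its i-th vertex removed). For instance
  ∂ABDE = BDE − ADE + ABE − ABD,
  ∂ADEF = DEF − AEF + ADF − ADE.
This gives a 10×5 integer matrix of rank 4; reducing to Smith normal form yields diagonal entries (1,1,1,1).

From H_k ≅ ker(∂_k) / im(∂_{k+1}) we obtain:

  H_0: rank C_0 − rank ∂_1 = 5 − 4 = 1, and the invariant factors of ∂_1 are all 1, so H_0 = Z.
  H_1: rank ker ∂_1 − rank ∂_2 = (10 − 4) − 6 = 0, and the invariant factors of ∂_2 are all 1, so H_1 = 0.
  H_2: rank ker ∂_2 − rank ∂_3 = (10 − 6) − 4 = 0, and the invariant factors of ∂_3 are all 1, so H_2 = 0.
  H_3: rank ker ∂_3 − rank ∂_4 = (5 − 4) − 0 = 1, and there is no ∂_4, so H_3 = Z.

H_0 = Z,  H_1 = 0,  H_2 = 0,  H_3 = Z.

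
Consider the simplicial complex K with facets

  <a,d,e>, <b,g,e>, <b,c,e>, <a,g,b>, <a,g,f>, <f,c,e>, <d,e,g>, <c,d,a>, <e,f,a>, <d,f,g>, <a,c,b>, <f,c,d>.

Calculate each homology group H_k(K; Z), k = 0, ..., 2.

H_0 = Z,  H_1 = Z_2,  H_2 = 0.

We work with the vertex ordering a < b < c < d < e < f < g. The simplices of K, each written with vertices in increasing order, are:

  0-simplices (7): a, b, c, d, e, f, g
  1-simplices (18): ab, ac, ad, ae, af, ag, bc, be, bg, cd, ce, cf, de, df, dg, ef, eg, fg
  2-simplices (12): abc, abg, acd, ade, aef, afg, bce, beg, cdf, cef, deg, dfg

so the chain groups are C_0 ≅ Z^7, C_1 ≅ Z^18, C_2 ≅ Z^12.

∂_1: C_1 → C_0 maps an edge to its endpoints' difference, ∂[p,q] = q − p.
As a 7×18 matrix over Z this has rank 6, with invariant factors (1,1,1,1,1,1).

∂_2: C_2 → C_1 sends each 2-simplex [p,q,r] to [q,r] − [p,r] + [p,q]. For instance
  ∂cef = ef − cf + ce,
  ∂acd = cd − ad + ac.
As a 18×12 matrix over Z this has rank 12, with invariant factors (1,1,1,1,1,1,1,1,1,1,1,2).

Computing H_k = (kernel of ∂_k) / (image of ∂_{k+1}):

  H_0: rank C_0 − rank ∂_1 = 7 − 6 = 1, and the invariant factors of ∂_1 are all 1, so H_0 = Z.
  H_1: rank ker ∂_1 − rank ∂_2 = (18 − 6) − 12 = 0, and ∂_2 has invariant factor 2 > 1, so H_1 = Z_2.
  H_2: rank ker ∂_2 − rank ∂_3 = (12 − 12) − 0 = 0, and there is no ∂_3, so H_2 = 0.

As a check, the Euler characteristic is 7 − 18 + 12 = 1, which agrees with 1 − 0 + 0 = 1.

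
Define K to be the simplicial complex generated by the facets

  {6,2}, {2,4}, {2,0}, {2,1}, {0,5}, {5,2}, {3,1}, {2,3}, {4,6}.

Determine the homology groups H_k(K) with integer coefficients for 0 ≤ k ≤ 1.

Take the total order 0 < 1 < 2 < 3 < 4 < 5 < 6 on the vertex set. Then K (dimension 1) consists of the simplices:

  0-simplices (7): [0], [1], [2], [3], [4], [5], [6]
  1-simplices (9): [0,2], [0,5], [1,2], [1,3], [2,3], [2,4], [2,5], [2,6], [4,6]

Hence C_0 ≅ Z^7, C_1 ≅ Z^9.

Boundary ∂_1: C_1 → C_0 sends each edge [p,q] (with p < q) to q − p. For instance
  ∂[2,3] = [3] − [2].
The 7×9 boundary matrix has rank 6 and Smith normal form diag(1,1,1,1,1,1).

Reading off H_k = ker ∂_k / im ∂_{k+1}:

  H_0: rank C_0 − rank ∂_1 = 7 − 6 = 1, and the invariant factors of ∂_1 are all 1, so H_0 = Z.
  H_1: rank ker ∂_1 − rank ∂_2 = (9 − 6) − 0 = 3, and there is no ∂_2, so H_1 = Z^3.

H_0 = Z,  H_1 = Z^3.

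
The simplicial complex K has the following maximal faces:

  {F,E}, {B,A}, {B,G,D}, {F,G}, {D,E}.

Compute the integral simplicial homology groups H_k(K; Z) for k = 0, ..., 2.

H_0 = Z,  H_1 = Z,  H_2 = 0.

K has 6 vertices, 7 edges, 1 triangle.
rank ∂_0 = 0, rank ∂_1 = 5 ⇒ b_0 = 6 − 0 − 5 = 1; all invariant factors of ∂_1 are 1 so no torsion. So H_0 = Z.
rank ∂_1 = 5, rank ∂_2 = 1 ⇒ b_1 = 7 − 5 − 1 = 1; all invariant factors of ∂_2 are 1 so no torsion. So H_1 = Z.
rank ∂_2 = 1, rank ∂_3 = 0 ⇒ b_2 = 1 − 1 − 0 = 0. So H_2 = 0.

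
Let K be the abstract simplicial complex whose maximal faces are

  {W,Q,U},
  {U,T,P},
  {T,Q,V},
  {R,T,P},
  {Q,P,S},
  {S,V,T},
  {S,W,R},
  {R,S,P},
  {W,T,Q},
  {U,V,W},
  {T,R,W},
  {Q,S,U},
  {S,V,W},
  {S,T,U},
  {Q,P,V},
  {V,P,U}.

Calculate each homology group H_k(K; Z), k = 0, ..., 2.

Order the vertices as P < Q < R < S < T < U < V < W. Listing each simplex with vertices in this order, K has dimension 2 with simplices:

  0-simplices (8): P, Q, R, S, T, U, V, W
  1-simplices (24): PQ, PR, PS, PT, PU, PV, QS, QT, QU, QV, QW, RS, RT, RW, ST, SU, SV, SW, TU, TV, TW, UV, UW, VW
  2-simplices (16): PQS, PQV, PRS, PRT, PTU, PUV, QSU, QTV, QTW, QUW, RSW, RTW, STU, STV, SVW, UVW

Hence C_0 ≅ Z^8, C_1 ≅ Z^24, C_2 ≅ Z^16.

Boundary ∂_1: C_1 → C_0 maps an edge to its endpoints' difference, ∂[p,q] = q − p. For instance
  ∂PU = U − P.
The resulting 8×24 matrix has rank 7, and its Smith normal form has invariant factors (1,1,1,1,1,1,1).

∂_2: C_2 → C_1 sends each 2-simplex [p,q,r] to [q,r] − [p,r] + [p,q]. For instance
  ∂RSW = SW − RW + RS,
  ∂QSU = SU − QU + QS.
As a 24×16 matrix over Z this has rank 15, with invariant factors (1,1,1,1,1,1,1,1,1,1,1,1,1,1,1).

Computing H_k = (kernel of ∂_k) / (image of ∂_{k+1}):

  H_0: rank C_0 − rank ∂_1 = 8 − 7 = 1, and the invariant factors of ∂_1 are all 1, so H_0 = Z.
  H_1: rank ker ∂_1 − rank ∂_2 = (24 − 7) − 15 = 2, and the invariant factors of ∂_2 are all 1, so H_1 = Z^2.
  H_2: rank ker ∂_2 − rank ∂_3 = (16 − 15) − 0 = 1, and there is no ∂_3, so H_2 = Z.

H_0 ≅ Z,  H_1 ≅ Z^2,  H_2 ≅ Z.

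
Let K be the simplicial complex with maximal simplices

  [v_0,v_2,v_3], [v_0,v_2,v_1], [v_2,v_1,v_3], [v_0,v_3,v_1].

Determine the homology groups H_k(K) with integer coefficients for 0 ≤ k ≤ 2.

H_0 = Z,  H_1 = 0,  H_2 = Z.

Take the total order v_0 < v_1 < v_2 < v_3 on the vertex set. Then K (dimension 2) consists of the simplices:

  0-simplices (4): [v_0], [v_1], [v_2], [v_3]
  1-simplices (6): [v_0,v_1], [v_0,v_2], [v_0,v_3], [v_1,v_2], [v_1,v_3], [v_2,v_3]
  2-simplices (4): [v_0,v_1,v_2], [v_0,v_1,v_3], [v_0,v_2,v_3], [v_1,v_2,v_3]

Hence C_0 ≅ Z^4, C_1 ≅ Z^6, C_2 ≅ Z^4.

The boundary map ∂_1: C_1 → C_0 sends each edge [p,q] (with p < q) to q − p. For instance
  ∂[v_1,v_3] = [v_3] − [v_1].
This gives a 4×6 integer matrix of rank 3; reducing to Smith normal form yields diagonal entries (1,1,1).

∂_2: C_2 → C_1 sends each 2-simplex [p,q,r] to [q,r] − [p,r] + [p,q]. For instance
  ∂[v_1,v_2,v_3] = [v_2,v_3] − [v_1,v_3] + [v_1,v_2],
  ∂[v_0,v_2,v_3] = [v_2,v_3] − [v_0,v_3] + [v_0,v_2].
As a 6×4 matrix over Z this has rank 3, with invariant factors (1,1,1).

Reading off H_k = ker ∂_k / im ∂_{k+1}:

  H_0: rank C_0 − rank ∂_1 = 4 − 3 = 1, and the invariant factors of ∂_1 are all 1, so H_0 = Z.
  H_1: rank ker ∂_1 − rank ∂_2 = (6 − 3) − 3 = 0, and the invariant factors of ∂_2 are all 1, so H_1 = 0.
  H_2: rank ker ∂_2 − rank ∂_3 = (4 − 3) − 0 = 1, and there is no ∂_3, so H_2 = Z.

As a check, the Euler characteristic is 4 − 6 + 4 = 2, which agrees with 1 − 0 + 1 = 2.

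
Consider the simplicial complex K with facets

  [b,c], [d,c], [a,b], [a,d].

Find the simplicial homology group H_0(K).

H_0 = Z.

Order the vertices as a < b < c < d. Listing each simplex with vertices in this order, K has dimension 1 with simplices:

  0-simplices (4): a, b, c, d
  1-simplices (4): ab, ad, bc, cd

Hence C_0 ≅ Z^4, C_1 ≅ Z^4.

The boundary map ∂_1: C_1 → C_0 maps an edge to its endpoints' difference, ∂[p,q] = q − p.
The 4×4 boundary matrix has rank 3 and Smith normal form diag(1,1,1).

Computing H_k = (kernel of ∂_k) / (image of ∂_{k+1}):

  H_0: rank C_0 − rank ∂_1 = 4 − 3 = 1, and the invariant factors of ∂_1 are all 1, so H_0 ≅ Z.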